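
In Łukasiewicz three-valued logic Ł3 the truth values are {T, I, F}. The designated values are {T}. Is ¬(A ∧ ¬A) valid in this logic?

Countermodel: A=I gives I, which is not designated.

No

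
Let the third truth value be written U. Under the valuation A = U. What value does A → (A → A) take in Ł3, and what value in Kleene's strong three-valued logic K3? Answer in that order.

In Ł3: A → A = U → U = true  [min(1, 1−½+½)]
A → (A → A) = U → true = true
In Kleene's strong three-valued logic K3: A → A = U → U = U  [¬U ∨ U]
A → (A → A) = U → U = U
They differ because Ł3 and Kleene's strong three-valued logic K3 treat U differently under implication.

true; U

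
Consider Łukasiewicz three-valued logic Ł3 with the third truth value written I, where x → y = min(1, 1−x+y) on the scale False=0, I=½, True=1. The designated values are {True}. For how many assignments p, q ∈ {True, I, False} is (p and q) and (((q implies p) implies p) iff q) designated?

1

Designated under: (p=True, q=True).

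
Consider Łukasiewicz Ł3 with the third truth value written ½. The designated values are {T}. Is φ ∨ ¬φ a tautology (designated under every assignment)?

No

Countermodel: φ=½ gives ½, which is not designated.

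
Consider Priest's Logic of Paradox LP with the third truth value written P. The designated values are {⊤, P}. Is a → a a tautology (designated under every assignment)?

Yes

Every assignment of a over {⊤, P, ⊥} gives a value in {⊤, P}.
In particular, with a=P: a → a = P.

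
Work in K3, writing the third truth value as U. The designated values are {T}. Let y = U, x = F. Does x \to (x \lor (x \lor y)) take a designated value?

Yes

x \lor y = F \lor U = U
x \lor (x \lor y) = F \lor U = U
x \to (x \lor (x \lor y)) = F \to U = T
T ∈ {T}.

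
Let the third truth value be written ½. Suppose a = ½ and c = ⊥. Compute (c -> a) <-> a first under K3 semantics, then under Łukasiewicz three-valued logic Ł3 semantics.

In K3: c -> a = ⊥ -> ½ = ⊤  [~⊥ | ½]
(c -> a) <-> a = ⊤ <-> ½ = ½
In Łukasiewicz three-valued logic Ł3: c -> a = ⊥ -> ½ = ⊤
(c -> a) <-> a = ⊤ <-> ½ = ½

½; ½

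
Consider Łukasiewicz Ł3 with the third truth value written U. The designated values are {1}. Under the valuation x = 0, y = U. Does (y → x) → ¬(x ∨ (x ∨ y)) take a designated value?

Yes

y → x = U → 0 = U
x ∨ y = 0 ∨ U = U
x ∨ (x ∨ y) = 0 ∨ U = U
¬(x ∨ (x ∨ y)) = ¬U = U
(y → x) → ¬(x ∨ (x ∨ y)) = U → U = 1
1 ∈ {1}.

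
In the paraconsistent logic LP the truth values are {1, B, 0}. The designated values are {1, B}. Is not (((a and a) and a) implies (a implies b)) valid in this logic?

Countermodel: a=1, b=1 gives 0, which is not designated.

No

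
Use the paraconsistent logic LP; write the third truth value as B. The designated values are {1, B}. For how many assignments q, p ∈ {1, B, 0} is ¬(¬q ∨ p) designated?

Designated under: (q=1, p=B); (q=1, p=0); (q=B, p=B); (q=B, p=0).

4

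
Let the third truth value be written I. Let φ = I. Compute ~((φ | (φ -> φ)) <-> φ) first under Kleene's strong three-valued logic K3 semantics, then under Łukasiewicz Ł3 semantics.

In Kleene's strong three-valued logic K3: φ -> φ = I -> I = I  [~I | I]
φ | (φ -> φ) = I | I = I
(φ | (φ -> φ)) <-> φ = I <-> I = I
~((φ | (φ -> φ)) <-> φ) = ~I = I
In Łukasiewicz Ł3: φ -> φ = I -> I = T  [min(1, 1−½+½)]
φ | (φ -> φ) = I | T = T
(φ | (φ -> φ)) <-> φ = T <-> I = I
~((φ | (φ -> φ)) <-> φ) = ~I = I

I; I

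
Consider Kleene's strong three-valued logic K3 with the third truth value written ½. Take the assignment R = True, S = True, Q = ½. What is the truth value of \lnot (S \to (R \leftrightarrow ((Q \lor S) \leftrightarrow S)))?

Q \lor S = ½ \lor True = True
(Q \lor S) \leftrightarrow S = True \leftrightarrow True = True
R \leftrightarrow ((Q \lor S) \leftrightarrow S) = True \leftrightarrow True = True
S \to (R \leftrightarrow ((Q \lor S) \leftrightarrow S)) = True \to True = True
\lnot (S \to (R \leftrightarrow ((Q \lor S) \leftrightarrow S))) = \lnot True = False

False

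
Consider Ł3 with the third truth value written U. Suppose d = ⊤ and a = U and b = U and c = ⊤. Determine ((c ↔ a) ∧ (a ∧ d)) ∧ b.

U

c ↔ a = ⊤ ↔ U = U
a ∧ d = U ∧ ⊤ = U
(c ↔ a) ∧ (a ∧ d) = U ∧ U = U
((c ↔ a) ∧ (a ∧ d)) ∧ b = U ∧ U = U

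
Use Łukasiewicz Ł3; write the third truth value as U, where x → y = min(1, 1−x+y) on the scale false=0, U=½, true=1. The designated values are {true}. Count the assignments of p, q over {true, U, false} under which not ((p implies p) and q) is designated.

3

Designated under: (p=true, q=false); (p=U, q=false); (p=false, q=false).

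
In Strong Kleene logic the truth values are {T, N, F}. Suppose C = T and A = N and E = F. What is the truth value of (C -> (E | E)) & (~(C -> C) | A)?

E | E = F | F = F
C -> (E | E) = T -> F = F
C -> C = T -> T = T
~(C -> C) = ~T = F
~(C -> C) | A = F | N = N
(C -> (E | E)) & (~(C -> C) | A) = F & N = F

F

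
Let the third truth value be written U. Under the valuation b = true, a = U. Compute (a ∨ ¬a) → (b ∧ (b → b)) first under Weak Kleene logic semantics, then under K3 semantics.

U; true

In Weak Kleene logic: ¬a = ¬U = U
a ∨ ¬a = U ∨ U = U
b → b = true → true = true
b ∧ (b → b) = true ∧ true = true
(a ∨ ¬a) → (b ∧ (b → b)) = U → true = U  [any arg is the third value ⇒ result is the third value]
In K3: ¬a = ¬U = U
a ∨ ¬a = U ∨ U = U
b → b = true → true = true
b ∧ (b → b) = true ∧ true = true
(a ∨ ¬a) → (b ∧ (b → b)) = U → true = true
They differ because Weak Kleene logic and K3 treat U differently under the binary connectives.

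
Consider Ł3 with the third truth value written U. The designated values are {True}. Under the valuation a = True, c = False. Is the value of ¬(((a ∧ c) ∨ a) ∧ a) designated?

No

a ∧ c = True ∧ False = False
(a ∧ c) ∨ a = False ∨ True = True
((a ∧ c) ∨ a) ∧ a = True ∧ True = True
¬(((a ∧ c) ∨ a) ∧ a) = ¬True = False
False ∉ {True}.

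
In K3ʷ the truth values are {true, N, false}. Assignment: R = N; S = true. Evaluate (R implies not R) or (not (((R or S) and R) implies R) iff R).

not R = not N = N
R implies not R = N implies N = N  [any arg is the third value ⇒ result is the third value]
R or S = N or true = N
(R or S) and R = N and N = N
((R or S) and R) implies R = N implies N = N
not (((R or S) and R) implies R) = not N = N
not (((R or S) and R) implies R) iff R = N iff N = N
(R implies not R) or (not (((R or S) and R) implies R) iff R) = N or N = N

N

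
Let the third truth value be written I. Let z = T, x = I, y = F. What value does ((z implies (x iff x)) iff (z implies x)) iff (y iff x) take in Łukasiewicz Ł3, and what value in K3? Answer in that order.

In Łukasiewicz Ł3: x iff x = I iff I = T  [1 − |½−½|]
z implies (x iff x) = T implies T = T
z implies x = T implies I = I
(z implies (x iff x)) iff (z implies x) = T iff I = I
y iff x = F iff I = I
((z implies (x iff x)) iff (z implies x)) iff (y iff x) = I iff I = T
In K3: x iff x = I iff I = I
z implies (x iff x) = T implies I = I  [not T or I]
z implies x = T implies I = I
(z implies (x iff x)) iff (z implies x) = I iff I = I
y iff x = F iff I = I
((z implies (x iff x)) iff (z implies x)) iff (y iff x) = I iff I = I
They differ because Łukasiewicz Ł3 and K3 treat I differently under implication.

T; I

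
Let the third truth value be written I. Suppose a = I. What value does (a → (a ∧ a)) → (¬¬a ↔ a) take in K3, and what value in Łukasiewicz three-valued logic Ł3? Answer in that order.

In K3: a ∧ a = I ∧ I = I
a → (a ∧ a) = I → I = I
¬a = ¬I = I
¬¬a = ¬I = I
¬¬a ↔ a = I ↔ I = I
(a → (a ∧ a)) → (¬¬a ↔ a) = I → I = I
In Łukasiewicz three-valued logic Ł3: a ∧ a = I ∧ I = I
a → (a ∧ a) = I → I = T  [min(1, 1−½+½)]
¬a = ¬I = I
¬¬a = ¬I = I
¬¬a ↔ a = I ↔ I = T
(a → (a ∧ a)) → (¬¬a ↔ a) = T → T = T
They differ because K3 and Łukasiewicz three-valued logic Ł3 treat I differently under implication.

I; T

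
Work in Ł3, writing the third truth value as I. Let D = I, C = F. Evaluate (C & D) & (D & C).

F

C & D = F & I = F
D & C = I & F = F
(C & D) & (D & C) = F & F = F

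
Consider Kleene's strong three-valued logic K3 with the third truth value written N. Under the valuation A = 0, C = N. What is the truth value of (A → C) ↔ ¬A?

A → C = 0 → N = 1
¬A = ¬0 = 1
(A → C) ↔ ¬A = 1 ↔ 1 = 1

1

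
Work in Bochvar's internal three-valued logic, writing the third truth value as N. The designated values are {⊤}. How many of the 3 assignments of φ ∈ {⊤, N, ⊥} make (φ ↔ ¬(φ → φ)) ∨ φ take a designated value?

φ=⊤: ⊤ ✓
φ=N: N ·
φ=⊥: ⊤ ✓

2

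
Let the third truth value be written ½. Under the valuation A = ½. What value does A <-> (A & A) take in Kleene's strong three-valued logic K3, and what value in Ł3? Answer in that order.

½; 1

In Kleene's strong three-valued logic K3: A & A = ½ & ½ = ½
A <-> (A & A) = ½ <-> ½ = ½
In Ł3: A & A = ½ & ½ = ½
A <-> (A & A) = ½ <-> ½ = 1
They differ because Kleene's strong three-valued logic K3 and Ł3 treat ½ differently under implication.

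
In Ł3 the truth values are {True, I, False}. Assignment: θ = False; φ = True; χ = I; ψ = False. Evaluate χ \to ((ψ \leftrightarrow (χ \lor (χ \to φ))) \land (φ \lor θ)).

I

χ \to φ = I \to True = True
χ \lor (χ \to φ) = I \lor True = True
ψ \leftrightarrow (χ \lor (χ \to φ)) = False \leftrightarrow True = False
φ \lor θ = True \lor False = True
(ψ \leftrightarrow (χ \lor (χ \to φ))) \land (φ \lor θ) = False \land True = False
χ \to ((ψ \leftrightarrow (χ \lor (χ \to φ))) \land (φ \lor θ)) = I \to False = I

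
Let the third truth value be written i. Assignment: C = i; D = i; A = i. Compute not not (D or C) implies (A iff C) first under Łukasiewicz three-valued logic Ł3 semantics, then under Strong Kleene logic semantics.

True; i

In Łukasiewicz three-valued logic Ł3: D or C = i or i = i
not (D or C) = not i = i
not not (D or C) = not i = i
A iff C = i iff i = True  [1 − |½−½|]
not not (D or C) implies (A iff C) = i implies True = True
In Strong Kleene logic: D or C = i or i = i
not (D or C) = not i = i
not not (D or C) = not i = i
A iff C = i iff i = i
not not (D or C) implies (A iff C) = i implies i = i
They differ because Łukasiewicz three-valued logic Ł3 and Strong Kleene logic treat i differently under implication.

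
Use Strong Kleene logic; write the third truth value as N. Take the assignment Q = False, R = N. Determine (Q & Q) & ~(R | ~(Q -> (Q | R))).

False

Q & Q = False & False = False
Q | R = False | N = N
Q -> (Q | R) = False -> N = True  [~False | N]
~(Q -> (Q | R)) = ~True = False
R | ~(Q -> (Q | R)) = N | False = N
~(R | ~(Q -> (Q | R))) = ~N = N
(Q & Q) & ~(R | ~(Q -> (Q | R))) = False & N = False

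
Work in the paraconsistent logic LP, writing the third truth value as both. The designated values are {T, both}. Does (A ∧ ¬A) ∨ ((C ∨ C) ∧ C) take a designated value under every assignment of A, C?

No

Countermodel: A=T, C=F gives F, which is not designated.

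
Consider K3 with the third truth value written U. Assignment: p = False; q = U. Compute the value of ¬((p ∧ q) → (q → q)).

False

p ∧ q = False ∧ U = False
q → q = U → U = U  [¬U ∨ U]
(p ∧ q) → (q → q) = False → U = True
¬((p ∧ q) → (q → q)) = ¬True = False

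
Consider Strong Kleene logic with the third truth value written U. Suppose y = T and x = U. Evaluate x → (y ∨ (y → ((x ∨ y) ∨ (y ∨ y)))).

x ∨ y = U ∨ T = T
y ∨ y = T ∨ T = T
(x ∨ y) ∨ (y ∨ y) = T ∨ T = T
y → ((x ∨ y) ∨ (y ∨ y)) = T → T = T
y ∨ (y → ((x ∨ y) ∨ (y ∨ y))) = T ∨ T = T
x → (y ∨ (y → ((x ∨ y) ∨ (y ∨ y)))) = U → T = T  [¬U ∨ T]

T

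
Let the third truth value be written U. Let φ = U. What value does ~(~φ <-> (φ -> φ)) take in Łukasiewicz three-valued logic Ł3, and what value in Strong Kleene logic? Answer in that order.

In Łukasiewicz three-valued logic Ł3: ~φ = ~U = U
φ -> φ = U -> U = true  [min(1, 1−½+½)]
~φ <-> (φ -> φ) = U <-> true = U
~(~φ <-> (φ -> φ)) = ~U = U
In Strong Kleene logic: ~φ = ~U = U
φ -> φ = U -> U = U
~φ <-> (φ -> φ) = U <-> U = U
~(~φ <-> (φ -> φ)) = ~U = U

U; U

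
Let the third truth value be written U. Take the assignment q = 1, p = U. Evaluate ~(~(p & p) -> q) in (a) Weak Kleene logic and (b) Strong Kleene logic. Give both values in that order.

U; 0

In Weak Kleene logic: p & p = U & U = U
~(p & p) = ~U = U
~(p & p) -> q = U -> 1 = U  [any arg is the third value ⇒ result is the third value]
~(~(p & p) -> q) = ~U = U
In Strong Kleene logic: p & p = U & U = U
~(p & p) = ~U = U
~(p & p) -> q = U -> 1 = 1  [~U | 1]
~(~(p & p) -> q) = ~1 = 0
They differ because Weak Kleene logic and Strong Kleene logic treat U differently under the binary connectives.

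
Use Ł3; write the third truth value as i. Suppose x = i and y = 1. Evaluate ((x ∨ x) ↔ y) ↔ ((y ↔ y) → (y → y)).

i

x ∨ x = i ∨ i = i
(x ∨ x) ↔ y = i ↔ 1 = i
y ↔ y = 1 ↔ 1 = 1
y → y = 1 → 1 = 1
(y ↔ y) → (y → y) = 1 → 1 = 1
((x ∨ x) ↔ y) ↔ ((y ↔ y) → (y → y)) = i ↔ 1 = i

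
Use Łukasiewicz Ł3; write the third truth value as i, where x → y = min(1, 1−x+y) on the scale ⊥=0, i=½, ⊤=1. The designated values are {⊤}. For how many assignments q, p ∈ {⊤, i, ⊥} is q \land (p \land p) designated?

Designated under: (q=⊤, p=⊤).

1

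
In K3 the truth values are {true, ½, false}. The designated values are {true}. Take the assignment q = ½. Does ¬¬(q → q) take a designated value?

No

q → q = ½ → ½ = ½  [¬½ ∨ ½]
¬(q → q) = ¬½ = ½
¬¬(q → q) = ¬½ = ½
½ ∉ {true}.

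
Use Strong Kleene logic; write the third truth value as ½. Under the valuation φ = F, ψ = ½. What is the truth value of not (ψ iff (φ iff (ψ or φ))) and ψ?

½

ψ or φ = ½ or F = ½
φ iff (ψ or φ) = F iff ½ = ½
ψ iff (φ iff (ψ or φ)) = ½ iff ½ = ½
not (ψ iff (φ iff (ψ or φ))) = not ½ = ½
not (ψ iff (φ iff (ψ or φ))) and ψ = ½ and ½ = ½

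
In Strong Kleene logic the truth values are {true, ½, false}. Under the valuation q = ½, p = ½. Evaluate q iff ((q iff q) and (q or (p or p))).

½

q iff q = ½ iff ½ = ½
p or p = ½ or ½ = ½
q or (p or p) = ½ or ½ = ½
(q iff q) and (q or (p or p)) = ½ and ½ = ½
q iff ((q iff q) and (q or (p or p))) = ½ iff ½ = ½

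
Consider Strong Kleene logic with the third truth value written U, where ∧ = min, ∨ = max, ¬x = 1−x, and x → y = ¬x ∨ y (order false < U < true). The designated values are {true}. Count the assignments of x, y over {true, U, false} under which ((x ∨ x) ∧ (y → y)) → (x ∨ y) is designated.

Of the 9 assignments, 7 give a value in {true}.

7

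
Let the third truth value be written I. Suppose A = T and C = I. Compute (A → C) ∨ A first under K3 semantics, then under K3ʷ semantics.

In K3: A → C = T → I = I  [¬T ∨ I]
(A → C) ∨ A = I ∨ T = T
In K3ʷ: A → C = T → I = I  [any arg is the third value ⇒ result is the third value]
(A → C) ∨ A = I ∨ T = I
They differ because K3 and K3ʷ treat I differently under the binary connectives.

T; I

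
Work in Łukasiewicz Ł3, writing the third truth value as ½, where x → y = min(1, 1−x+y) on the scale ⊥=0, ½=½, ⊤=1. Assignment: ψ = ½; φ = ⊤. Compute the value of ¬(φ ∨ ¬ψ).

¬ψ = ¬½ = ½
φ ∨ ¬ψ = ⊤ ∨ ½ = ⊤
¬(φ ∨ ¬ψ) = ¬⊤ = ⊥

⊥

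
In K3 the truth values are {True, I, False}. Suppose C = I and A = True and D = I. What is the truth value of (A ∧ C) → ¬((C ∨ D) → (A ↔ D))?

A ∧ C = True ∧ I = I
C ∨ D = I ∨ I = I
A ↔ D = True ↔ I = I
(C ∨ D) → (A ↔ D) = I → I = I  [¬I ∨ I]
¬((C ∨ D) → (A ↔ D)) = ¬I = I
(A ∧ C) → ¬((C ∨ D) → (A ↔ D)) = I → I = I

I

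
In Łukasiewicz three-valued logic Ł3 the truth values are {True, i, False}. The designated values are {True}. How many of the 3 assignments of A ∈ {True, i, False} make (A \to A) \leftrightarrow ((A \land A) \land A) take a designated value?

1

A=True: True ✓
A=i: i ·
A=False: False ·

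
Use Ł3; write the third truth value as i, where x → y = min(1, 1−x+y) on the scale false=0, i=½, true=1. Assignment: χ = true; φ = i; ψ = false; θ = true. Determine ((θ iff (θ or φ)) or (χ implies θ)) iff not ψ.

true

θ or φ = true or i = true
θ iff (θ or φ) = true iff true = true
χ implies θ = true implies true = true
(θ iff (θ or φ)) or (χ implies θ) = true or true = true
not ψ = not false = true
((θ iff (θ or φ)) or (χ implies θ)) iff not ψ = true iff true = true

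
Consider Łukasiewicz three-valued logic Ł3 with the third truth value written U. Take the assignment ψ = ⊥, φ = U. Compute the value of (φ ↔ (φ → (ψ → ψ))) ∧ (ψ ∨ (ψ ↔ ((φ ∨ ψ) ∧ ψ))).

U

ψ → ψ = ⊥ → ⊥ = ⊤
φ → (ψ → ψ) = U → ⊤ = ⊤
φ ↔ (φ → (ψ → ψ)) = U ↔ ⊤ = U
φ ∨ ψ = U ∨ ⊥ = U
(φ ∨ ψ) ∧ ψ = U ∧ ⊥ = ⊥
ψ ↔ ((φ ∨ ψ) ∧ ψ) = ⊥ ↔ ⊥ = ⊤
ψ ∨ (ψ ↔ ((φ ∨ ψ) ∧ ψ)) = ⊥ ∨ ⊤ = ⊤
(φ ↔ (φ → (ψ → ψ))) ∧ (ψ ∨ (ψ ↔ ((φ ∨ ψ) ∧ ψ))) = U ∧ ⊤ = U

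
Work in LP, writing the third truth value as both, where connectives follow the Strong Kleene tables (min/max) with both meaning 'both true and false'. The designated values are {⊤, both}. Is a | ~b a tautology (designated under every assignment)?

No

Countermodel: a=⊥, b=⊤ gives ⊥, which is not designated.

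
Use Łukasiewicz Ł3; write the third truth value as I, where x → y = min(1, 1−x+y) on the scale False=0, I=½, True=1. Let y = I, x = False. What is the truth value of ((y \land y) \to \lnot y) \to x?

False

y \land y = I \land I = I
\lnot y = \lnot I = I
(y \land y) \to \lnot y = I \to I = True  [min(1, 1−½+½)]
((y \land y) \to \lnot y) \to x = True \to False = False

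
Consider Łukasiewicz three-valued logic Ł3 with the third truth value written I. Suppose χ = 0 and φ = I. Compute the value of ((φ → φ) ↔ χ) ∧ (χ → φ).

0

φ → φ = I → I = 1  [min(1, 1−½+½)]
(φ → φ) ↔ χ = 1 ↔ 0 = 0
χ → φ = 0 → I = 1
((φ → φ) ↔ χ) ∧ (χ → φ) = 0 ∧ 1 = 0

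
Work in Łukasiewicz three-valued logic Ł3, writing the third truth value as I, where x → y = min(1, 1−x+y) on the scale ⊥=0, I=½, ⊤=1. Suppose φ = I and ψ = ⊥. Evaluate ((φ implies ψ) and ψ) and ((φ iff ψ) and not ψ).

φ implies ψ = I implies ⊥ = I  [min(1, 1−½+0)]
(φ implies ψ) and ψ = I and ⊥ = ⊥
φ iff ψ = I iff ⊥ = I
not ψ = not ⊥ = ⊤
(φ iff ψ) and not ψ = I and ⊤ = I
((φ implies ψ) and ψ) and ((φ iff ψ) and not ψ) = ⊥ and I = ⊥

⊥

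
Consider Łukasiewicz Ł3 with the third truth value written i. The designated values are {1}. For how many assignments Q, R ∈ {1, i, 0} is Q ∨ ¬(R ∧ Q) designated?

Of the 9 assignments, 7 give a value in {1}.

7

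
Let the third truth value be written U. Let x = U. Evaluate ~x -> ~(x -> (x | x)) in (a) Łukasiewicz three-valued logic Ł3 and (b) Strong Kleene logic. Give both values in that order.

In Łukasiewicz three-valued logic Ł3: ~x = ~U = U
x | x = U | U = U
x -> (x | x) = U -> U = true  [min(1, 1−½+½)]
~(x -> (x | x)) = ~true = false
~x -> ~(x -> (x | x)) = U -> false = U
In Strong Kleene logic: ~x = ~U = U
x | x = U | U = U
x -> (x | x) = U -> U = U  [~U | U]
~(x -> (x | x)) = ~U = U
~x -> ~(x -> (x | x)) = U -> U = U

U; U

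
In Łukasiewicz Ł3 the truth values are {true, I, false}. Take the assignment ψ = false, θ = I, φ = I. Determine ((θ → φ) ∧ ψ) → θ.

θ → φ = I → I = true  [min(1, 1−½+½)]
(θ → φ) ∧ ψ = true ∧ false = false
((θ → φ) ∧ ψ) → θ = false → I = true

true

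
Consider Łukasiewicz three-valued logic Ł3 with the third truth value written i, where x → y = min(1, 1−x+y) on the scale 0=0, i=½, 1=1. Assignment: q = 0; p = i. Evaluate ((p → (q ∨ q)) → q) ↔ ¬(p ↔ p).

q ∨ q = 0 ∨ 0 = 0
p → (q ∨ q) = i → 0 = i  [min(1, 1−½+0)]
(p → (q ∨ q)) → q = i → 0 = i
p ↔ p = i ↔ i = 1
¬(p ↔ p) = ¬1 = 0
((p → (q ∨ q)) → q) ↔ ¬(p ↔ p) = i ↔ 0 = i

i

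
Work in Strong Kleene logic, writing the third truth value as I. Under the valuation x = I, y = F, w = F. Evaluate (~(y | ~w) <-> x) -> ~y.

T

~w = ~F = T
y | ~w = F | T = T
~(y | ~w) = ~T = F
~(y | ~w) <-> x = F <-> I = I
~y = ~F = T
(~(y | ~w) <-> x) -> ~y = I -> T = T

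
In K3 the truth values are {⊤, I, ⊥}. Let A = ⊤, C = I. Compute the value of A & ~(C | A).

⊥

C | A = I | ⊤ = ⊤
~(C | A) = ~⊤ = ⊥
A & ~(C | A) = ⊤ & ⊥ = ⊥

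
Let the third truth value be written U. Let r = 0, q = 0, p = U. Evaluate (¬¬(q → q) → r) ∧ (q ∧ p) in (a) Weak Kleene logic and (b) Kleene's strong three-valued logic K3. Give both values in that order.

In Weak Kleene logic: q → q = 0 → 0 = 1
¬(q → q) = ¬1 = 0
¬¬(q → q) = ¬0 = 1
¬¬(q → q) → r = 1 → 0 = 0
q ∧ p = 0 ∧ U = U
(¬¬(q → q) → r) ∧ (q ∧ p) = 0 ∧ U = U
In Kleene's strong three-valued logic K3: q → q = 0 → 0 = 1
¬(q → q) = ¬1 = 0
¬¬(q → q) = ¬0 = 1
¬¬(q → q) → r = 1 → 0 = 0
q ∧ p = 0 ∧ U = 0
(¬¬(q → q) → r) ∧ (q ∧ p) = 0 ∧ 0 = 0
They differ because Weak Kleene logic and Kleene's strong three-valued logic K3 treat U differently under the binary connectives.

U; 0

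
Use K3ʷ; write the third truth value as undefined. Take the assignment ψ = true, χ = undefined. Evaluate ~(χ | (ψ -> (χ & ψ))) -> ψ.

χ & ψ = undefined & true = undefined
ψ -> (χ & ψ) = true -> undefined = undefined
χ | (ψ -> (χ & ψ)) = undefined | undefined = undefined
~(χ | (ψ -> (χ & ψ))) = ~undefined = undefined
~(χ | (ψ -> (χ & ψ))) -> ψ = undefined -> true = undefined

undefined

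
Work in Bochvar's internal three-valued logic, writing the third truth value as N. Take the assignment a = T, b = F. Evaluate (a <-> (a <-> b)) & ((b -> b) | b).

a <-> b = T <-> F = F
a <-> (a <-> b) = T <-> F = F
b -> b = F -> F = T
(b -> b) | b = T | F = T
(a <-> (a <-> b)) & ((b -> b) | b) = F & T = F

F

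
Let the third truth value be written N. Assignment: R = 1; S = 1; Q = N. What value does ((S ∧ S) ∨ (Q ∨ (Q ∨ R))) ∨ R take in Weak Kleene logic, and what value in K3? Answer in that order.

N; 1

In Weak Kleene logic: S ∧ S = 1 ∧ 1 = 1
Q ∨ R = N ∨ 1 = N
Q ∨ (Q ∨ R) = N ∨ N = N
(S ∧ S) ∨ (Q ∨ (Q ∨ R)) = 1 ∨ N = N
((S ∧ S) ∨ (Q ∨ (Q ∨ R))) ∨ R = N ∨ 1 = N
In K3: S ∧ S = 1 ∧ 1 = 1
Q ∨ R = N ∨ 1 = 1
Q ∨ (Q ∨ R) = N ∨ 1 = 1
(S ∧ S) ∨ (Q ∨ (Q ∨ R)) = 1 ∨ 1 = 1
((S ∧ S) ∨ (Q ∨ (Q ∨ R))) ∨ R = 1 ∨ 1 = 1
They differ because Weak Kleene logic and K3 treat N differently under the binary connectives.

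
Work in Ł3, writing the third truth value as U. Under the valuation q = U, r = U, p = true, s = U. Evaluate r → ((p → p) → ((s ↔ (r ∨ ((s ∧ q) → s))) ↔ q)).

true

p → p = true → true = true
s ∧ q = U ∧ U = U
(s ∧ q) → s = U → U = true  [min(1, 1−½+½)]
r ∨ ((s ∧ q) → s) = U ∨ true = true
s ↔ (r ∨ ((s ∧ q) → s)) = U ↔ true = U
(s ↔ (r ∨ ((s ∧ q) → s))) ↔ q = U ↔ U = true
(p → p) → ((s ↔ (r ∨ ((s ∧ q) → s))) ↔ q) = true → true = true
r → ((p → p) → ((s ↔ (r ∨ ((s ∧ q) → s))) ↔ q)) = U → true = true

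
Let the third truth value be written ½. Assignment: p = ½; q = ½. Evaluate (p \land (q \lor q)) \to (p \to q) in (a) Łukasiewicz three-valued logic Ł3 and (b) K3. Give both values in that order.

1; ½

In Łukasiewicz three-valued logic Ł3: q \lor q = ½ \lor ½ = ½
p \land (q \lor q) = ½ \land ½ = ½
p \to q = ½ \to ½ = 1
(p \land (q \lor q)) \to (p \to q) = ½ \to 1 = 1
In K3: q \lor q = ½ \lor ½ = ½
p \land (q \lor q) = ½ \land ½ = ½
p \to q = ½ \to ½ = ½  [\lnot ½ \lor ½]
(p \land (q \lor q)) \to (p \to q) = ½ \to ½ = ½
They differ because Łukasiewicz three-valued logic Ł3 and K3 treat ½ differently under implication.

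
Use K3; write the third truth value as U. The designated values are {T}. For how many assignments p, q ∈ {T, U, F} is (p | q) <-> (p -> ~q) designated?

2

Designated under: (p=T, q=F); (p=F, q=T).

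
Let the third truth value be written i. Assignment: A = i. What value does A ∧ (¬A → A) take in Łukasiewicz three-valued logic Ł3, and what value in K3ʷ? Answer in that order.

In Łukasiewicz three-valued logic Ł3: ¬A = ¬i = i
¬A → A = i → i = True  [min(1, 1−½+½)]
A ∧ (¬A → A) = i ∧ True = i
In K3ʷ: ¬A = ¬i = i
¬A → A = i → i = i  [any arg is the third value ⇒ result is the third value]
A ∧ (¬A → A) = i ∧ i = i

i; i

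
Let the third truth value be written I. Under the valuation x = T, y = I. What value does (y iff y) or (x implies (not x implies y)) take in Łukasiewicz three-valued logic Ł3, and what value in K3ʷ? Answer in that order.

In Łukasiewicz three-valued logic Ł3: y iff y = I iff I = T  [1 − |½−½|]
not x = not T = F
not x implies y = F implies I = T
x implies (not x implies y) = T implies T = T
(y iff y) or (x implies (not x implies y)) = T or T = T
In K3ʷ: y iff y = I iff I = I
not x = not T = F
not x implies y = F implies I = I  [any arg is the third value ⇒ result is the third value]
x implies (not x implies y) = T implies I = I
(y iff y) or (x implies (not x implies y)) = I or I = I
They differ because Łukasiewicz three-valued logic Ł3 and K3ʷ treat I differently under the binary connectives.

T; I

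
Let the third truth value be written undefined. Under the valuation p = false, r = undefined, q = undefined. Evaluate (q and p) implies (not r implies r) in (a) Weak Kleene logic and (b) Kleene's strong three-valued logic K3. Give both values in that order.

undefined; true

In Weak Kleene logic: q and p = undefined and false = undefined
not r = not undefined = undefined
not r implies r = undefined implies undefined = undefined
(q and p) implies (not r implies r) = undefined implies undefined = undefined
In Kleene's strong three-valued logic K3: q and p = undefined and false = false
not r = not undefined = undefined
not r implies r = undefined implies undefined = undefined
(q and p) implies (not r implies r) = false implies undefined = true
They differ because Weak Kleene logic and Kleene's strong three-valued logic K3 treat undefined differently under the binary connectives.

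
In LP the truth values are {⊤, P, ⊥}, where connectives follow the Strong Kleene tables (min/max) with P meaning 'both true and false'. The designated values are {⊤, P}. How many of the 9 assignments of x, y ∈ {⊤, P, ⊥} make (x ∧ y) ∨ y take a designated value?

Of the 9 assignments, 6 give a value in {⊤, P}.

6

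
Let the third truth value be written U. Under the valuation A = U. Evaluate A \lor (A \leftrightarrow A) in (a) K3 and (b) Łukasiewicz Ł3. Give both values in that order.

U; ⊤

In K3: A \leftrightarrow A = U \leftrightarrow U = U
A \lor (A \leftrightarrow A) = U \lor U = U
In Łukasiewicz Ł3: A \leftrightarrow A = U \leftrightarrow U = ⊤  [1 − |½−½|]
A \lor (A \leftrightarrow A) = U \lor ⊤ = ⊤
They differ because K3 and Łukasiewicz Ł3 treat U differently under implication.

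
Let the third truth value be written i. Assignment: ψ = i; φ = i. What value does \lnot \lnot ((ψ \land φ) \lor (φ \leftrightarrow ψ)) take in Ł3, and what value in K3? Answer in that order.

⊤; i

In Ł3: ψ \land φ = i \land i = i
φ \leftrightarrow ψ = i \leftrightarrow i = ⊤
(ψ \land φ) \lor (φ \leftrightarrow ψ) = i \lor ⊤ = ⊤
\lnot ((ψ \land φ) \lor (φ \leftrightarrow ψ)) = \lnot ⊤ = ⊥
\lnot \lnot ((ψ \land φ) \lor (φ \leftrightarrow ψ)) = \lnot ⊥ = ⊤
In K3: ψ \land φ = i \land i = i
φ \leftrightarrow ψ = i \leftrightarrow i = i
(ψ \land φ) \lor (φ \leftrightarrow ψ) = i \lor i = i
\lnot ((ψ \land φ) \lor (φ \leftrightarrow ψ)) = \lnot i = i
\lnot \lnot ((ψ \land φ) \lor (φ \leftrightarrow ψ)) = \lnot i = i
They differ because Ł3 and K3 treat i differently under implication.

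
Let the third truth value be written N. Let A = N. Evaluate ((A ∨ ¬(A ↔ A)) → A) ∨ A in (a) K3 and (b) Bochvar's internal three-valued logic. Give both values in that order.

N; N

In K3: A ↔ A = N ↔ N = N
¬(A ↔ A) = ¬N = N
A ∨ ¬(A ↔ A) = N ∨ N = N
(A ∨ ¬(A ↔ A)) → A = N → N = N  [¬N ∨ N]
((A ∨ ¬(A ↔ A)) → A) ∨ A = N ∨ N = N
In Bochvar's internal three-valued logic: A ↔ A = N ↔ N = N
¬(A ↔ A) = ¬N = N
A ∨ ¬(A ↔ A) = N ∨ N = N
(A ∨ ¬(A ↔ A)) → A = N → N = N  [any arg is the third value ⇒ result is the third value]
((A ∨ ¬(A ↔ A)) → A) ∨ A = N ∨ N = N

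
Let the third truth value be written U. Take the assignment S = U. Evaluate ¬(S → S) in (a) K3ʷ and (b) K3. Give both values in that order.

U; U

In K3ʷ: S → S = U → U = U  [any arg is the third value ⇒ result is the third value]
¬(S → S) = ¬U = U
In K3: S → S = U → U = U
¬(S → S) = ¬U = U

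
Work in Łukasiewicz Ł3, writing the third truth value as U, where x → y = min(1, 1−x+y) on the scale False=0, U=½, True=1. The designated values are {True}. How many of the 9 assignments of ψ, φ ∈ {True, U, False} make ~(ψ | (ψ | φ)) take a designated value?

Designated under: (ψ=False, φ=False).

1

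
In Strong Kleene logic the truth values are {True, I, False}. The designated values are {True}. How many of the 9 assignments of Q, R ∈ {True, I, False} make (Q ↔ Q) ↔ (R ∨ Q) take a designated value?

Designated under: (Q=True, R=True); (Q=True, R=I); (Q=True, R=False); (Q=False, R=True).

4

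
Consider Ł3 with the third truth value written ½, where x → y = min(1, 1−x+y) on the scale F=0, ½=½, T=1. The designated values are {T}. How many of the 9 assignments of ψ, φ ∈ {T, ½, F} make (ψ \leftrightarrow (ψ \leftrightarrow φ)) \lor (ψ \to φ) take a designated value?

7

Of the 9 assignments, 7 give a value in {T}.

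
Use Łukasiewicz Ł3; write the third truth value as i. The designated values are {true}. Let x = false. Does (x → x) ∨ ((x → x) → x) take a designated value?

x → x = false → false = true
x → x = false → false = true
(x → x) → x = true → false = false
(x → x) ∨ ((x → x) → x) = true ∨ false = true
true ∈ {true}.

Yes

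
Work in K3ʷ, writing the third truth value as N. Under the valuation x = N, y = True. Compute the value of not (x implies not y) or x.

N

not y = not True = False
x implies not y = N implies False = N
not (x implies not y) = not N = N
not (x implies not y) or x = N or N = N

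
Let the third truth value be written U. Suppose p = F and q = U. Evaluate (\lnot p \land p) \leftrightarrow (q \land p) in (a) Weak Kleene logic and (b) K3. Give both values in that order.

U; T

In Weak Kleene logic: \lnot p = \lnot F = T
\lnot p \land p = T \land F = F
q \land p = U \land F = U
(\lnot p \land p) \leftrightarrow (q \land p) = F \leftrightarrow U = U
In K3: \lnot p = \lnot F = T
\lnot p \land p = T \land F = F
q \land p = U \land F = F
(\lnot p \land p) \leftrightarrow (q \land p) = F \leftrightarrow F = T
They differ because Weak Kleene logic and K3 treat U differently under the binary connectives.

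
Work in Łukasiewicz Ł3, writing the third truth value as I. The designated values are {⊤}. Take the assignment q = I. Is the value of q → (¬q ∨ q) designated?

¬q = ¬I = I
¬q ∨ q = I ∨ I = I
q → (¬q ∨ q) = I → I = ⊤  [min(1, 1−½+½)]
⊤ ∈ {⊤}.

Yes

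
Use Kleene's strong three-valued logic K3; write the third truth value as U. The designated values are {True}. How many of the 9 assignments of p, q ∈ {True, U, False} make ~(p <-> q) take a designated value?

Designated under: (p=True, q=False); (p=False, q=True).

2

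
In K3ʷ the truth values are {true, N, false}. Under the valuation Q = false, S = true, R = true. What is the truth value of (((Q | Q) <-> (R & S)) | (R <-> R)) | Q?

Q | Q = false | false = false
R & S = true & true = true
(Q | Q) <-> (R & S) = false <-> true = false
R <-> R = true <-> true = true
((Q | Q) <-> (R & S)) | (R <-> R) = false | true = true
(((Q | Q) <-> (R & S)) | (R <-> R)) | Q = true | false = true

true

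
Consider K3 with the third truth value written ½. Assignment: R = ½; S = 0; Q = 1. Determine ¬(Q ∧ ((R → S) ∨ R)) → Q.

1

R → S = ½ → 0 = ½
(R → S) ∨ R = ½ ∨ ½ = ½
Q ∧ ((R → S) ∨ R) = 1 ∧ ½ = ½
¬(Q ∧ ((R → S) ∨ R)) = ¬½ = ½
¬(Q ∧ ((R → S) ∨ R)) → Q = ½ → 1 = 1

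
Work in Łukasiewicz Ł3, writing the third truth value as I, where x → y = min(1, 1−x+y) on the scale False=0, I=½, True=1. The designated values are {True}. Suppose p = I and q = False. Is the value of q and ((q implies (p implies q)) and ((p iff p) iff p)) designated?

No

p implies q = I implies False = I
q implies (p implies q) = False implies I = True
p iff p = I iff I = True
(p iff p) iff p = True iff I = I
(q implies (p implies q)) and ((p iff p) iff p) = True and I = I
q and ((q implies (p implies q)) and ((p iff p) iff p)) = False and I = False
False ∉ {True}.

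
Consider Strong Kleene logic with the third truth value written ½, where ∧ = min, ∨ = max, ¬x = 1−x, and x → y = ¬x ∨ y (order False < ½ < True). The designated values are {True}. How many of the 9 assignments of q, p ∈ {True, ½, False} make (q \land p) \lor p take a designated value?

Designated under: (q=True, p=True); (q=½, p=True); (q=False, p=True).

3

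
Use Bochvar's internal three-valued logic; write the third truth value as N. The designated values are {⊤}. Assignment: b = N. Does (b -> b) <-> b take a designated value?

b -> b = N -> N = N  [any arg is the third value ⇒ result is the third value]
(b -> b) <-> b = N <-> N = N
N ∉ {⊤}.

No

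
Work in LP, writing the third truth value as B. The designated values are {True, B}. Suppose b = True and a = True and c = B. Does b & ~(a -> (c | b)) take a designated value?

c | b = B | True = True
a -> (c | b) = True -> True = True
~(a -> (c | b)) = ~True = False
b & ~(a -> (c | b)) = True & False = False
False ∉ {True, B}.

No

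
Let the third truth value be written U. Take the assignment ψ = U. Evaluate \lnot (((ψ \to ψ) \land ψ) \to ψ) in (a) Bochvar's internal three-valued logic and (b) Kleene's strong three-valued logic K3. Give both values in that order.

In Bochvar's internal three-valued logic: ψ \to ψ = U \to U = U  [any arg is the third value ⇒ result is the third value]
(ψ \to ψ) \land ψ = U \land U = U
((ψ \to ψ) \land ψ) \to ψ = U \to U = U
\lnot (((ψ \to ψ) \land ψ) \to ψ) = \lnot U = U
In Kleene's strong three-valued logic K3: ψ \to ψ = U \to U = U
(ψ \to ψ) \land ψ = U \land U = U
((ψ \to ψ) \land ψ) \to ψ = U \to U = U
\lnot (((ψ \to ψ) \land ψ) \to ψ) = \lnot U = U

U; U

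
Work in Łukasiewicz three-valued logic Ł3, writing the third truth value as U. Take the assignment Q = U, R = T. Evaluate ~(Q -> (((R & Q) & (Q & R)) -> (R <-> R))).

R & Q = T & U = U
Q & R = U & T = U
(R & Q) & (Q & R) = U & U = U
R <-> R = T <-> T = T
((R & Q) & (Q & R)) -> (R <-> R) = U -> T = T  [min(1, 1−½+1)]
Q -> (((R & Q) & (Q & R)) -> (R <-> R)) = U -> T = T
~(Q -> (((R & Q) & (Q & R)) -> (R <-> R))) = ~T = F

F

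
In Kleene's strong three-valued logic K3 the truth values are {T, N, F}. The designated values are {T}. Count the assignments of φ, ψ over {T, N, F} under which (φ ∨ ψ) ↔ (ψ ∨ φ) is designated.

Of the 9 assignments, 6 give a value in {T}.

6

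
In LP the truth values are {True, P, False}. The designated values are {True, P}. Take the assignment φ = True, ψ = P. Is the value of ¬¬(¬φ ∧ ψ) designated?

No

¬φ = ¬True = False
¬φ ∧ ψ = False ∧ P = False
¬(¬φ ∧ ψ) = ¬False = True
¬¬(¬φ ∧ ψ) = ¬True = False
False ∉ {True, P}.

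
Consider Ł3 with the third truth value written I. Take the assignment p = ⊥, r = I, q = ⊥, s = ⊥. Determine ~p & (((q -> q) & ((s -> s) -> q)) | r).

I

~p = ~⊥ = ⊤
q -> q = ⊥ -> ⊥ = ⊤
s -> s = ⊥ -> ⊥ = ⊤
(s -> s) -> q = ⊤ -> ⊥ = ⊥
(q -> q) & ((s -> s) -> q) = ⊤ & ⊥ = ⊥
((q -> q) & ((s -> s) -> q)) | r = ⊥ | I = I
~p & (((q -> q) & ((s -> s) -> q)) | r) = ⊤ & I = I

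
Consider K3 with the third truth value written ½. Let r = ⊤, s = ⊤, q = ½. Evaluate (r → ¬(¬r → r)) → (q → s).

¬r = ¬⊤ = ⊥
¬r → r = ⊥ → ⊤ = ⊤
¬(¬r → r) = ¬⊤ = ⊥
r → ¬(¬r → r) = ⊤ → ⊥ = ⊥
q → s = ½ → ⊤ = ⊤
(r → ¬(¬r → r)) → (q → s) = ⊥ → ⊤ = ⊤

⊤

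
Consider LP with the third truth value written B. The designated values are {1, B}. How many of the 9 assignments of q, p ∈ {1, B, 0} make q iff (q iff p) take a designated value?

Of the 9 assignments, 7 give a value in {1, B}.

7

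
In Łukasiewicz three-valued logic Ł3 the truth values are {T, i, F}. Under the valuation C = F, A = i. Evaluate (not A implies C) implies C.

i

not A = not i = i
not A implies C = i implies F = i  [min(1, 1−½+0)]
(not A implies C) implies C = i implies F = i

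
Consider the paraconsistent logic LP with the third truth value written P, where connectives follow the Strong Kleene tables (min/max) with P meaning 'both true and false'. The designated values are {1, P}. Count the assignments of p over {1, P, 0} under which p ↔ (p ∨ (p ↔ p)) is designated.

2

p=1: 1 ✓
p=P: P ✓
p=0: 0 ·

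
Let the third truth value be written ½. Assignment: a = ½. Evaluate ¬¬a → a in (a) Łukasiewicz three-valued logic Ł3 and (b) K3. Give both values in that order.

In Łukasiewicz three-valued logic Ł3: ¬a = ¬½ = ½
¬¬a = ¬½ = ½
¬¬a → a = ½ → ½ = 1
In K3: ¬a = ¬½ = ½
¬¬a = ¬½ = ½
¬¬a → a = ½ → ½ = ½  [¬½ ∨ ½]
They differ because Łukasiewicz three-valued logic Ł3 and K3 treat ½ differently under implication.

1; ½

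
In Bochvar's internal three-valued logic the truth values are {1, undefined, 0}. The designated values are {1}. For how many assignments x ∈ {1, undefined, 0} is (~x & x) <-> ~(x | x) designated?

1

x=1: 1 ✓
x=undefined: undefined ·
x=0: 0 ·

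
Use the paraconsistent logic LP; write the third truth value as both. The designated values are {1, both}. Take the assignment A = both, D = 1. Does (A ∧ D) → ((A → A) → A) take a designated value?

A ∧ D = both ∧ 1 = both
A → A = both → both = both  [¬both ∨ both]
(A → A) → A = both → both = both
(A ∧ D) → ((A → A) → A) = both → both = both
both ∈ {1, both}.

Yes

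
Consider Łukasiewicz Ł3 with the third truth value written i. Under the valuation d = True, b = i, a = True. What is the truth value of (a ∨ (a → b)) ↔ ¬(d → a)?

False

a → b = True → i = i  [min(1, 1−1+½)]
a ∨ (a → b) = True ∨ i = True
d → a = True → True = True
¬(d → a) = ¬True = False
(a ∨ (a → b)) ↔ ¬(d → a) = True ↔ False = False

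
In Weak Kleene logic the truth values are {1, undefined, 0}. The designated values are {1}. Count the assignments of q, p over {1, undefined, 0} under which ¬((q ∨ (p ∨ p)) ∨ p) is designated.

Designated under: (q=0, p=0).

1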